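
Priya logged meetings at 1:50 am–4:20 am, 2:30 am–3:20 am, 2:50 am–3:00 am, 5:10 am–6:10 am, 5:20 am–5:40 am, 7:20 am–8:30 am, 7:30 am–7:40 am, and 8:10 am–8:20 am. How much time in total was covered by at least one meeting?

Merged: 1:50 am–4:20 am, 5:10 am–6:10 am, 7:20 am–8:30 am.
Lengths: 2 h 30 min + 1 h + 1 h 10 min = 4 h 40 min.

4 h 40 min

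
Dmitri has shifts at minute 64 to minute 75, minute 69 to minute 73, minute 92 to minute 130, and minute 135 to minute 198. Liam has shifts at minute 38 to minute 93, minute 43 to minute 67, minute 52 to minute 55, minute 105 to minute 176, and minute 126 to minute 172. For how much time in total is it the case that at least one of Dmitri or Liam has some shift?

160 minutes

A, merged: minute 64 to minute 75, minute 92 to minute 130, minute 135 to minute 198.
B, merged: minute 38 to minute 93, minute 105 to minute 176.
A ∪ B = minute 38 to minute 198.
Total: 160 minutes.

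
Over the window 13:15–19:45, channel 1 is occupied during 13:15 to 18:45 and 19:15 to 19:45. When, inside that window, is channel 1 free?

18:45-19:15

The merged coverage is 13:15-18:45, 19:15-19:45.
Complement within 13:15-19:45: 18:45-19:15.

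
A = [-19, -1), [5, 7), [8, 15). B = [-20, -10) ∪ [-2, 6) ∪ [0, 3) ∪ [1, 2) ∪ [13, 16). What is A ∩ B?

[-19, -10) ∪ [-2, -1) ∪ [5, 6) ∪ [13, 15)

B, merged: [-20, -10), [-2, 6), [13, 16).
[-19, -1) ∩ B → [-19, -10), [-2, -1).
[5, 7) ∩ B → [5, 6).
[8, 15) ∩ B → [13, 15).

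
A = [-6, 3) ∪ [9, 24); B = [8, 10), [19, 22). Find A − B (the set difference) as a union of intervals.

[-6, 3) ∪ [10, 19) ∪ [22, 24)

[-6, 3): nothing removed.
[9, 24) \ B = [10, 19), [22, 24).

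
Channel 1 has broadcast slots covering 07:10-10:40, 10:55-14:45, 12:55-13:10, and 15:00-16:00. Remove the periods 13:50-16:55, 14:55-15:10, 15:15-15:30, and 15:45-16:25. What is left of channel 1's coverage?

07:10-10:40, 10:55-13:50

Merge the first list: 07:10-10:40, 10:55-14:45, 15:00-16:00.
Merge the second list: 13:50-16:55.
07:10-10:40: nothing removed.
10:55-14:45 \ B = 10:55-13:50.
15:00-16:00: entirely removed.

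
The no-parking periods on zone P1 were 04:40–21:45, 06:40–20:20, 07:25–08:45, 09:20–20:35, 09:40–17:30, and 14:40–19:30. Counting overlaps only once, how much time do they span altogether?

Merged: 04:40–21:45.
Length: 17 h 5 min.

17 h 5 min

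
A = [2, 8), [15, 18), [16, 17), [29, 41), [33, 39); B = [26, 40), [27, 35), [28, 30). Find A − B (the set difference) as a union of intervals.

[2, 8) ∪ [15, 18) ∪ [40, 41)

Merge the first list: [2, 8), [15, 18), [29, 41).
Merge the second list: [26, 40).
[2, 8): nothing removed.
[15, 18): nothing removed.
[29, 41) \ B = [40, 41).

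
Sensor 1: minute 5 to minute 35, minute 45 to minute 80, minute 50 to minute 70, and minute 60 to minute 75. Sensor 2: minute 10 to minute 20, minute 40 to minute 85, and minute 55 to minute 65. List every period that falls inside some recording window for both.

Merge the first list: minute 5 to minute 35, minute 45 to minute 80.
Merge the second list: minute 10 to minute 20, minute 40 to minute 85.
minute 5 to minute 35 ∩ B → minute 10 to minute 20.
minute 45 to minute 80 ∩ B → minute 45 to minute 80.

minute 10 to minute 20, minute 45 to minute 80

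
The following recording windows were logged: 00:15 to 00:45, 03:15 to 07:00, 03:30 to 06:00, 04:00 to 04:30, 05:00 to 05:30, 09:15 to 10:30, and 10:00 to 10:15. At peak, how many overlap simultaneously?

Walk the sorted start/end points keeping a running depth.
The depth first hits 3 at 04:00.

3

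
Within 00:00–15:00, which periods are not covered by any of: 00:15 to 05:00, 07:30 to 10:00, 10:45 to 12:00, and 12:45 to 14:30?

After merging, the occupied span is 00:15-05:00, 07:30-10:00, 10:45-12:00, 12:45-14:30.
Complement within 00:00-15:00: 00:00-00:15, 05:00-07:30, 10:00-10:45, 12:00-12:45, 14:30-15:00.

00:00-00:15, 05:00-07:30, 10:00-10:45, 12:00-12:45, 14:30-15:00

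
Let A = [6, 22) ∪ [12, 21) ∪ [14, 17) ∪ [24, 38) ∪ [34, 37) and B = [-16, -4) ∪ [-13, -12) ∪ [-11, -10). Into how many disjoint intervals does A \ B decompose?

A, merged: [6, 22), [24, 38).
B, merged: [-16, -4).
A \ B = [6, 22), [24, 38).
That is 2 disjoint pieces.

2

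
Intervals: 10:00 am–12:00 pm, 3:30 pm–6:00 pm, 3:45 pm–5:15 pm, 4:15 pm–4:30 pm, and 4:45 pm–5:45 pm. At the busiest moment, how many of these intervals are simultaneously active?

Sweep endpoints in order; track running count of active intervals.
Peak of 3 reached at 4:15 pm.

3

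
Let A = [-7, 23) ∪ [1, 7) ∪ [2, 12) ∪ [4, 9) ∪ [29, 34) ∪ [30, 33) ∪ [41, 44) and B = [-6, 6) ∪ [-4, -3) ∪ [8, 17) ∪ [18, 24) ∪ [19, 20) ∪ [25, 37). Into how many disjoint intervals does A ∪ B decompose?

3

First set merges to [-7, 23), [29, 34), [41, 44).
Second set merges to [-6, 6), [8, 17), [18, 24), [25, 37).
A ∪ B = [-7, 24), [25, 37), [41, 44).
That is 3 disjoint pieces.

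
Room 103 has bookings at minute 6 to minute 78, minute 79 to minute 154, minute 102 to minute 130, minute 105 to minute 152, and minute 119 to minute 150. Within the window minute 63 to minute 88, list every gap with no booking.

minute 78 to minute 79

The merged coverage is minute 6 to minute 78, minute 79 to minute 154.
Complement within minute 63 to minute 88: minute 78 to minute 79.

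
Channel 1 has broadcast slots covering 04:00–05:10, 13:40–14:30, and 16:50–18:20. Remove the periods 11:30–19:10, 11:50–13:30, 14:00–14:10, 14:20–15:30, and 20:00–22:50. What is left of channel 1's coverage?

B, merged: 11:30-19:10, 20:00-22:50.
04:00-05:10: nothing removed.
13:40-14:30: entirely removed.
16:50-18:20: entirely removed.

04:00-05:10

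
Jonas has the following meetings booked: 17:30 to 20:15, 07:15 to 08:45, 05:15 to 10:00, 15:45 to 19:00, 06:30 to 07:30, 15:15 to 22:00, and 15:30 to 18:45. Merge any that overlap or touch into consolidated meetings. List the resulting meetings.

Sort by start: 05:15–10:00, 06:30–07:30, 07:15–08:45, 15:15–22:00, 15:30–18:45, 15:45–19:00, 17:30–20:15.
06:30–07:30 overlaps/touches 05:15–10:00 → extend to 05:15–10:00.
07:15–08:45 overlaps/touches 05:15–10:00 → extend to 05:15–10:00.
15:15–22:00 is disjoint → start new block.
15:30–18:45 overlaps/touches 15:15–22:00 → extend to 15:15–22:00.
15:45–19:00 overlaps/touches 15:15–22:00 → extend to 15:15–22:00.
17:30–20:15 overlaps/touches 15:15–22:00 → extend to 15:15–22:00.

05:15–10:00, 15:15–22:00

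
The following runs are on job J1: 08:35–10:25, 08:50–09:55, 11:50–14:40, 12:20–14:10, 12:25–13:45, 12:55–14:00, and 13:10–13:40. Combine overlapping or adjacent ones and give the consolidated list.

08:35-10:25, 11:50-14:40

08:50-09:55 overlaps/touches 08:35-10:25 → extend to 08:35-10:25.
11:50-14:40 is disjoint → start new block.
12:20-14:10 overlaps/touches 11:50-14:40 → extend to 11:50-14:40.
12:25-13:45 overlaps/touches 11:50-14:40 → extend to 11:50-14:40.
12:55-14:00 overlaps/touches 11:50-14:40 → extend to 11:50-14:40.
13:10-13:40 overlaps/touches 11:50-14:40 → extend to 11:50-14:40.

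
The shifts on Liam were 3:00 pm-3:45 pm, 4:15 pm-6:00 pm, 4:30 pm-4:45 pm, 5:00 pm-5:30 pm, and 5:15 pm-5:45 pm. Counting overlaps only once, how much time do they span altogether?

Merged: 3:00 pm–3:45 pm, 4:15 pm–6:00 pm.
Lengths: 45 min + 1 h 45 min = 2 h 30 min.

2 h 30 min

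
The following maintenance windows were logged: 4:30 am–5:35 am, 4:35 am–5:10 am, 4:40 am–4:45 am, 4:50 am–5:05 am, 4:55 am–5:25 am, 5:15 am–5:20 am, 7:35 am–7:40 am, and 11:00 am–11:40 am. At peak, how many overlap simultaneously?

4

Walk the sorted start/end points keeping a running depth.
The depth first hits 4 at 4:55 am.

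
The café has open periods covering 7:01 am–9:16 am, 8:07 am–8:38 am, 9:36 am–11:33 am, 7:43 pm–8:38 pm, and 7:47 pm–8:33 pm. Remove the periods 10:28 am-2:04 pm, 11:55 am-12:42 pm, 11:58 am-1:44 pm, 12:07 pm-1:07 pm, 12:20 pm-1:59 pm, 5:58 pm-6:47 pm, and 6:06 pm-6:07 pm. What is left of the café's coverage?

First set merges to 7:01 am–9:16 am, 9:36 am–11:33 am, 7:43 pm–8:38 pm.
Second set merges to 10:28 am–2:04 pm, 5:58 pm–6:47 pm.
7:01 am–9:16 am is untouched.
9:36 am–11:33 am with B removed leaves 9:36 am–10:28 am.
7:43 pm–8:38 pm is untouched.

7:01 am–9:16 am, 9:36 am–10:28 am, 7:43 pm–8:38 pm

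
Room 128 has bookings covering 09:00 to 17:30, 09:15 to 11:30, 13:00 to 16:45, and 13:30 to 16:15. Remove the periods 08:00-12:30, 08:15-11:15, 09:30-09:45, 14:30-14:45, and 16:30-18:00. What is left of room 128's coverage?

12:30–14:30, 14:45–16:30

First set merges to 09:00–17:30.
Second set merges to 08:00–12:30, 14:30–14:45, 16:30–18:00.
09:00–17:30 with B removed leaves 12:30–14:30, 14:45–16:30.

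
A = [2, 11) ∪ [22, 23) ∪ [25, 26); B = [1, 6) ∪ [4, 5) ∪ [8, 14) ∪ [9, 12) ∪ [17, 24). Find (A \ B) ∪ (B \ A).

[1, 2) ∪ [6, 8) ∪ [11, 14) ∪ [17, 22) ∪ [23, 24) ∪ [25, 26)

Merge the second list: [1, 6), [8, 14), [17, 24).
A but not B: [6, 8), [25, 26).
B but not A: [1, 2), [11, 14), [17, 22), [23, 24).
Combining gives A △ B.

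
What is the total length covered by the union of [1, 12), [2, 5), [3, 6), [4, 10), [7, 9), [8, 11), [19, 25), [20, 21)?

17

Merged: [1, 12), [19, 25).
Lengths: 11 + 6 = 17.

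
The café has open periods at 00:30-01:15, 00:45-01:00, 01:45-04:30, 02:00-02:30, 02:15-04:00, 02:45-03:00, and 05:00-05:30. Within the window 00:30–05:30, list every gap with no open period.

Covered (merged): 00:30-01:15, 01:45-04:30, 05:00-05:30.
Complement within 00:30-05:30: 01:15-01:45, 04:30-05:00.

01:15-01:45, 04:30-05:00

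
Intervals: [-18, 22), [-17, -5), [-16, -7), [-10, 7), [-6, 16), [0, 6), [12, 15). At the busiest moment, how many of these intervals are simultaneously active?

4

At -10, 4 of the intervals are simultaneously active.
No point has more.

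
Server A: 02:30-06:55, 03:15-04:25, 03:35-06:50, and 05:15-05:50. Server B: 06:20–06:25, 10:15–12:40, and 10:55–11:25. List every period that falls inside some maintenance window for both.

Merge the first list: 02:30-06:55.
Merge the second list: 06:20-06:25, 10:15-12:40.
02:30-06:55 ∩ B → 06:20-06:25.

06:20-06:25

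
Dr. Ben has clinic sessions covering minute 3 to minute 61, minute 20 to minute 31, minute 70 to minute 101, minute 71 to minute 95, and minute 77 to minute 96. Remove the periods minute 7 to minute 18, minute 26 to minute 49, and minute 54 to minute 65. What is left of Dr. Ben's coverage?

minute 3 to minute 7, minute 18 to minute 26, minute 49 to minute 54, minute 70 to minute 101

Merge the first list: minute 3 to minute 61, minute 70 to minute 101.
minute 3 to minute 61 minus B → minute 3 to minute 7, minute 18 to minute 26, minute 49 to minute 54.
minute 70 to minute 101: no B overlap → unchanged.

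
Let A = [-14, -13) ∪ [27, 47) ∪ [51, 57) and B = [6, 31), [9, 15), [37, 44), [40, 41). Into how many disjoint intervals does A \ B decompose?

4

Merge the second list: [6, 31), [37, 44).
A \ B = [-14, -13), [31, 37), [44, 47), [51, 57).
That is 4 disjoint pieces.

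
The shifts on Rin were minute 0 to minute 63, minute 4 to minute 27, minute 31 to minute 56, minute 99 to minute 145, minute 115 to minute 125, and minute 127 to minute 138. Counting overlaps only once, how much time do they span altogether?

Merged: minute 0 to minute 63, minute 99 to minute 145.
Lengths: 63 minutes + 46 minutes = 109 minutes.

109 minutes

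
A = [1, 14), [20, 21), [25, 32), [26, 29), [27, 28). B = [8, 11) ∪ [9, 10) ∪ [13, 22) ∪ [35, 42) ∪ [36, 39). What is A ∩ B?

First set merges to [1, 14), [20, 21), [25, 32).
Second set merges to [8, 11), [13, 22), [35, 42).
[1, 14) ∩ B → [8, 11), [13, 14).
[20, 21) ∩ B → [20, 21).
[25, 32) meets no B interval.

[8, 11) ∪ [13, 14) ∪ [20, 21)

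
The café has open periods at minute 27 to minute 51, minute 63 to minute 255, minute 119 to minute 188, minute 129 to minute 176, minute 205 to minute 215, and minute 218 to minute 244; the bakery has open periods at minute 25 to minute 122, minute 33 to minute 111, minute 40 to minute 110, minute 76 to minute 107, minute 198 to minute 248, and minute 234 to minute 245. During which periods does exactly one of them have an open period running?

minute 25 to minute 27, minute 51 to minute 63, minute 122 to minute 198, minute 248 to minute 255

A, merged: minute 27 to minute 51, minute 63 to minute 255.
B, merged: minute 25 to minute 122, minute 198 to minute 248.
A \ B = minute 122 to minute 198, minute 248 to minute 255.
B \ A = minute 25 to minute 27, minute 51 to minute 63.
Union of the two gives the symmetric difference.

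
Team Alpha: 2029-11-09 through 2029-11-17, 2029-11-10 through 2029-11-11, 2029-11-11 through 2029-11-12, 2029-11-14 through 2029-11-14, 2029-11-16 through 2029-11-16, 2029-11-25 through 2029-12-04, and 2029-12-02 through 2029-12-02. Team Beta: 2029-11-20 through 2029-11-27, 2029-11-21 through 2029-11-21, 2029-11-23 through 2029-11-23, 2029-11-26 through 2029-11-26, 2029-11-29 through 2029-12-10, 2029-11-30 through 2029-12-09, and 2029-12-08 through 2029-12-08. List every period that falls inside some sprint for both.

Merge the first list: 2029-11-09 through 2029-11-17, 2029-11-25 through 2029-12-04.
Merge the second list: 2029-11-20 through 2029-11-27, 2029-11-29 through 2029-12-10.
2029-11-09 through 2029-11-17: no overlap with the second set.
2029-11-25 through 2029-12-04 meets the second set on 2029-11-25 through 2029-11-27, 2029-11-29 through 2029-12-04.

2029-11-25 through 2029-11-27, 2029-11-29 through 2029-12-04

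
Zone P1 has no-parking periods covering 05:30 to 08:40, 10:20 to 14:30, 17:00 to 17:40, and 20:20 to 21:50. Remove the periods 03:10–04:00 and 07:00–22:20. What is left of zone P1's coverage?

05:30–07:00

05:30–08:40 with B removed leaves 05:30–07:00.
10:20–14:30 lies entirely inside B → drops out.
17:00–17:40 lies entirely inside B → drops out.
20:20–21:50 lies entirely inside B → drops out.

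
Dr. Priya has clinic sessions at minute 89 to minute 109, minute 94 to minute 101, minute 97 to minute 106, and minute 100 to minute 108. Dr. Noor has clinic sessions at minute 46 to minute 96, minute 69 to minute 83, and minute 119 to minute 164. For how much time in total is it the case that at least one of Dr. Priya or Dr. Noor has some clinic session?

A, merged: minute 89 to minute 109.
B, merged: minute 46 to minute 96, minute 119 to minute 164.
A ∪ B = minute 46 to minute 109, minute 119 to minute 164.
Total: 63 minutes + 45 minutes = 108 minutes.

108 minutes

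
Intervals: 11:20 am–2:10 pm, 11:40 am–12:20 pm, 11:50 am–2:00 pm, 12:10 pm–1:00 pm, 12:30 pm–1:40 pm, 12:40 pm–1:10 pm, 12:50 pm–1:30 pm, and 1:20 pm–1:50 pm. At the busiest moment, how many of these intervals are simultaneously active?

6

Walk the sorted start/end points keeping a running depth.
The depth first hits 6 at 12:50 pm.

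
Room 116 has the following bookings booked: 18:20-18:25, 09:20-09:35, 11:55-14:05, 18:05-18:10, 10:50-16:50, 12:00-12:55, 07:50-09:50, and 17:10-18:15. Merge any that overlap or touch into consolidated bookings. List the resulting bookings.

Sort by start: 07:50–09:50, 09:20–09:35, 10:50–16:50, 11:55–14:05, 12:00–12:55, 17:10–18:15, 18:05–18:10, 18:20–18:25.
09:20–09:35 overlaps/touches 07:50–09:50 → extend to 07:50–09:50.
10:50–16:50 is disjoint → start new block.
11:55–14:05 overlaps/touches 10:50–16:50 → extend to 10:50–16:50.
12:00–12:55 overlaps/touches 10:50–16:50 → extend to 10:50–16:50.
17:10–18:15 is disjoint → start new block.
18:05–18:10 overlaps/touches 17:10–18:15 → extend to 17:10–18:15.
18:20–18:25 is disjoint → start new block.

07:50–09:50, 10:50–16:50, 17:10–18:15, 18:20–18:25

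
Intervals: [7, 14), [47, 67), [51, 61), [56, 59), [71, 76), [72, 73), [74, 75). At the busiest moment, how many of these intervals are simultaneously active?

Walk the sorted start/end points keeping a running depth.
The depth first hits 3 at 56.

3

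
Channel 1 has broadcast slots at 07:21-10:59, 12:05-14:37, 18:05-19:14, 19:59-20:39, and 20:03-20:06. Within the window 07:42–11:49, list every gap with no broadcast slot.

After merging, the occupied span is 07:21–10:59, 12:05–14:37, 18:05–19:14, 19:59–20:39.
Gaps within 07:42–11:49: 10:59–11:49.

10:59–11:49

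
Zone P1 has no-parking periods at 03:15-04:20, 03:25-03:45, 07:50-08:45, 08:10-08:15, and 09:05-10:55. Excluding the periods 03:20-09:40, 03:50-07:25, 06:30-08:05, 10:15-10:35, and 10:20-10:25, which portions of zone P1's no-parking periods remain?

03:15-03:20, 09:40-10:15, 10:35-10:55

Merge the first list: 03:15-04:20, 07:50-08:45, 09:05-10:55.
Merge the second list: 03:20-09:40, 10:15-10:35.
03:15-04:20 \ B = 03:15-03:20.
07:50-08:45: entirely removed.
09:05-10:55 \ B = 09:40-10:15, 10:35-10:55.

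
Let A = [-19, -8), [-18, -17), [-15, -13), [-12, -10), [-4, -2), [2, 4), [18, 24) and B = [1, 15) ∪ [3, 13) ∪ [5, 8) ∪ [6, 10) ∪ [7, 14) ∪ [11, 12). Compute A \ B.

[-19, -8) ∪ [-4, -2) ∪ [18, 24)

Merge the first list: [-19, -8), [-4, -2), [2, 4), [18, 24).
Merge the second list: [1, 15).
[-19, -8) is untouched.
[-4, -2) is untouched.
[2, 4) lies entirely inside B → drops out.
[18, 24) is untouched.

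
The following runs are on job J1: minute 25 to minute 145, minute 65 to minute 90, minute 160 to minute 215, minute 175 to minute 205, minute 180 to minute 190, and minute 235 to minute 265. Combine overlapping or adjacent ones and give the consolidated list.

minute 65 to minute 90 overlaps/touches minute 25 to minute 145 → extend to minute 25 to minute 145.
minute 160 to minute 215 is disjoint → start new block.
minute 175 to minute 205 overlaps/touches minute 160 to minute 215 → extend to minute 160 to minute 215.
minute 180 to minute 190 overlaps/touches minute 160 to minute 215 → extend to minute 160 to minute 215.
minute 235 to minute 265 is disjoint → start new block.

minute 25 to minute 145, minute 160 to minute 215, minute 235 to minute 265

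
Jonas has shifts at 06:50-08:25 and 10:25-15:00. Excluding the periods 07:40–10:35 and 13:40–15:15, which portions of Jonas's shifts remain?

06:50-08:25 \ B = 06:50-07:40.
10:25-15:00 \ B = 10:35-13:40.

06:50-07:40, 10:35-13:40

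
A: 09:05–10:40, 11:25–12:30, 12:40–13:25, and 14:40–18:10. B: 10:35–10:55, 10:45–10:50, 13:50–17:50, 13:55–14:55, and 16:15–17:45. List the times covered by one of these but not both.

B, merged: 10:35-10:55, 13:50-17:50.
A \ B = 09:05-10:35, 11:25-12:30, 12:40-13:25, 17:50-18:10.
B \ A = 10:40-10:55, 13:50-14:40.
Union of the two gives the symmetric difference.

09:05-10:35, 10:40-10:55, 11:25-12:30, 12:40-13:25, 13:50-14:40, 17:50-18:10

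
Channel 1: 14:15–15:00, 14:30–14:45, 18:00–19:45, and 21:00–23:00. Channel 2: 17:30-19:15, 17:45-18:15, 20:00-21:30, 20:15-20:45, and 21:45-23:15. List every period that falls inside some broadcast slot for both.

Merge the first list: 14:15–15:00, 18:00–19:45, 21:00–23:00.
Merge the second list: 17:30–19:15, 20:00–21:30, 21:45–23:15.
14:15–15:00 meets no B interval.
18:00–19:45 ∩ B → 18:00–19:15.
21:00–23:00 ∩ B → 21:00–21:30, 21:45–23:00.

18:00–19:15, 21:00–21:30, 21:45–23:00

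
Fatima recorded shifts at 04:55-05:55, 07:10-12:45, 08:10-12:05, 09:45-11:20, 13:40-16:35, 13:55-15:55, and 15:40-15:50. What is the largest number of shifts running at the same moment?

3

Walk the sorted start/end points keeping a running depth.
The depth first hits 3 at 09:45.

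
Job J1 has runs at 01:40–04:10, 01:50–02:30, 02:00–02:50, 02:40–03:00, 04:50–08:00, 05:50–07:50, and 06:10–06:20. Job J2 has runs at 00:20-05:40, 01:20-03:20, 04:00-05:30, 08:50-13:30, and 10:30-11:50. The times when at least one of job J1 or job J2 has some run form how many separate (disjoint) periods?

2

First set merges to 01:40-04:10, 04:50-08:00.
Second set merges to 00:20-05:40, 08:50-13:30.
A ∪ B = 00:20-08:00, 08:50-13:30.
That is 2 disjoint pieces.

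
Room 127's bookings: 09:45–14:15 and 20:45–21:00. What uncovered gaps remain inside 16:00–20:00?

Covered (merged): 09:45-14:15, 20:45-21:00.
Complement within 16:00-20:00: 16:00-20:00.

16:00-20:00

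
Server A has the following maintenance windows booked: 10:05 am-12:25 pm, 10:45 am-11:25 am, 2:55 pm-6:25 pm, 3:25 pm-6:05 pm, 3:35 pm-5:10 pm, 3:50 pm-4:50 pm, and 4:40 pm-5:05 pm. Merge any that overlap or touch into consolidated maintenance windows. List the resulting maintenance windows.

10:45 am-11:25 am overlaps/touches 10:05 am-12:25 pm → extend to 10:05 am-12:25 pm.
2:55 pm-6:25 pm is disjoint → start new block.
3:25 pm-6:05 pm overlaps/touches 2:55 pm-6:25 pm → extend to 2:55 pm-6:25 pm.
3:35 pm-5:10 pm overlaps/touches 2:55 pm-6:25 pm → extend to 2:55 pm-6:25 pm.
3:50 pm-4:50 pm overlaps/touches 2:55 pm-6:25 pm → extend to 2:55 pm-6:25 pm.
4:40 pm-5:05 pm overlaps/touches 2:55 pm-6:25 pm → extend to 2:55 pm-6:25 pm.

10:05 am-12:25 pm, 2:55 pm-6:25 pm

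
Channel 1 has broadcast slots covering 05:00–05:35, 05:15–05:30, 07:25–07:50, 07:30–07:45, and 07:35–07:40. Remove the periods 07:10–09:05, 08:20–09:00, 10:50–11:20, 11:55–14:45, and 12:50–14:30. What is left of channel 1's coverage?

05:00–05:35

A, merged: 05:00–05:35, 07:25–07:50.
B, merged: 07:10–09:05, 10:50–11:20, 11:55–14:45.
05:00–05:35: no B overlap → unchanged.
07:25–07:50: fully covered by B → removed.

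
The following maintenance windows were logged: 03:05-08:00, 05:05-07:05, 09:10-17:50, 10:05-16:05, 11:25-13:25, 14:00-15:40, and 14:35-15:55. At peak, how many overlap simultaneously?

Sweep endpoints in order; track running count of active intervals.
Peak of 4 reached at 14:35.

4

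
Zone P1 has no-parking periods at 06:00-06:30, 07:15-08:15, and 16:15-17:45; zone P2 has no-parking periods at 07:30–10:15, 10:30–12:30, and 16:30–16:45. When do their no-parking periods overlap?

07:30-08:15, 16:30-16:45

06:00-06:30 falls entirely outside B.
07:15-08:15 overlaps B on 07:30-08:15.
16:15-17:45 overlaps B on 16:30-16:45.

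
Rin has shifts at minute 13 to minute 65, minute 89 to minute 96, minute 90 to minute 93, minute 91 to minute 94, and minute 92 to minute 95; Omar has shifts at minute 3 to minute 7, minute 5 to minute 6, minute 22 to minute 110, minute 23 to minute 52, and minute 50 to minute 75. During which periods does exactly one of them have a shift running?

First set merges to minute 13 to minute 65, minute 89 to minute 96.
Second set merges to minute 3 to minute 7, minute 22 to minute 110.
A but not B: minute 13 to minute 22.
B but not A: minute 3 to minute 7, minute 65 to minute 89, minute 96 to minute 110.
Combining gives A △ B.

minute 3 to minute 7, minute 13 to minute 22, minute 65 to minute 89, minute 96 to minute 110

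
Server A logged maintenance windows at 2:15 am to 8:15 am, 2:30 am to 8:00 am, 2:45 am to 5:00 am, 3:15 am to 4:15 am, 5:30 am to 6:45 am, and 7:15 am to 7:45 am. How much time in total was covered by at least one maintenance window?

Merged: 2:15 am–8:15 am.
Length: 6 h.

6 h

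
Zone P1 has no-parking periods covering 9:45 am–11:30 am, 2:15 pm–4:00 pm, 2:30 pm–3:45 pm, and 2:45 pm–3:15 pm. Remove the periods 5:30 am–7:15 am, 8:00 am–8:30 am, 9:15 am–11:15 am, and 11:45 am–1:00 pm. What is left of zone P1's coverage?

11:15 am-11:30 am, 2:15 pm-4:00 pm

Merge the first list: 9:45 am-11:30 am, 2:15 pm-4:00 pm.
9:45 am-11:30 am minus B → 11:15 am-11:30 am.
2:15 pm-4:00 pm: no B overlap → unchanged.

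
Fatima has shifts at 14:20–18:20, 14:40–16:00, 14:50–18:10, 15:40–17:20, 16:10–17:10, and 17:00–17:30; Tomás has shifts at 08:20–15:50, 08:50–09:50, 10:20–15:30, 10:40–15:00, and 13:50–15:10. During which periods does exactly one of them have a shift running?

08:20-14:20, 15:50-18:20

Merge the first list: 14:20-18:20.
Merge the second list: 08:20-15:50.
A but not B: 15:50-18:20.
B but not A: 08:20-14:20.
Combining gives A △ B.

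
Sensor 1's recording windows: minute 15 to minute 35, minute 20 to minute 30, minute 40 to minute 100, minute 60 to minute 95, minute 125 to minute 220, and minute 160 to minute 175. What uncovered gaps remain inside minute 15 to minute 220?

After merging, the occupied span is minute 15 to minute 35, minute 40 to minute 100, minute 125 to minute 220.
Uncovered inside minute 15 to minute 220: minute 35 to minute 40, minute 100 to minute 125.

minute 35 to minute 40, minute 100 to minute 125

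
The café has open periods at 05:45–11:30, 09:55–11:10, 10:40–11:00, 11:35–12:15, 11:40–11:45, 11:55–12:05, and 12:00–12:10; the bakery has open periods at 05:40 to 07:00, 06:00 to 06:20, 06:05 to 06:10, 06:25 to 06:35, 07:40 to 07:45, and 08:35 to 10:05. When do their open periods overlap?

05:45–07:00, 07:40–07:45, 08:35–10:05

First set merges to 05:45–11:30, 11:35–12:15.
Second set merges to 05:40–07:00, 07:40–07:45, 08:35–10:05.
05:45–11:30 ∩ B → 05:45–07:00, 07:40–07:45, 08:35–10:05.
11:35–12:15 meets no B interval.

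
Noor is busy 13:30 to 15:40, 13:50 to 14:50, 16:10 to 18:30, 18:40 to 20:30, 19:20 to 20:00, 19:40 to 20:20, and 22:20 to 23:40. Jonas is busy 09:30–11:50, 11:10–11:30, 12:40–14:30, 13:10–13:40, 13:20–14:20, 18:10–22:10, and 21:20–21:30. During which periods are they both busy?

13:30–14:30, 18:10–18:30, 18:40–20:30

First set merges to 13:30–15:40, 16:10–18:30, 18:40–20:30, 22:20–23:40.
Second set merges to 09:30–11:50, 12:40–14:30, 18:10–22:10.
13:30–15:40 ∩ B → 13:30–14:30.
16:10–18:30 ∩ B → 18:10–18:30.
18:40–20:30 ∩ B → 18:40–20:30.
22:20–23:40 meets no B interval.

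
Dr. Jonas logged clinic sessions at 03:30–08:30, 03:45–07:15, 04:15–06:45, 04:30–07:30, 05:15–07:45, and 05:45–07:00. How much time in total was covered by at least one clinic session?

5 h

Merged: 03:30-08:30.
Length: 5 h.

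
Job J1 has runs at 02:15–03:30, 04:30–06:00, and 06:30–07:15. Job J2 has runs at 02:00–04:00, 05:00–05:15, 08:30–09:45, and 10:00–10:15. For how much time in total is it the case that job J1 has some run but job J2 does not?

2 h

A \ B = 04:30-05:00, 05:15-06:00, 06:30-07:15.
Total: 30 min + 45 min + 45 min = 2 h.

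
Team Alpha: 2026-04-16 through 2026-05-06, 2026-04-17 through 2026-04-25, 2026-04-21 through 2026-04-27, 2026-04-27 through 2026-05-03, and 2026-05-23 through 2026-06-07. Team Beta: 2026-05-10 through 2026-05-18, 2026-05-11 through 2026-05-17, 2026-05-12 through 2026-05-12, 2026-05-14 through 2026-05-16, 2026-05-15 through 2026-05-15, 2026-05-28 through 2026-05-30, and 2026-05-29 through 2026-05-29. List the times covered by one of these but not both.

2026-04-16 through 2026-05-06, 2026-05-10 through 2026-05-18, 2026-05-23 through 2026-05-27, 2026-05-31 through 2026-06-07

A, merged: 2026-04-16 through 2026-05-06, 2026-05-23 through 2026-06-07.
B, merged: 2026-05-10 through 2026-05-18, 2026-05-28 through 2026-05-30.
A but not B: 2026-04-16 through 2026-05-06, 2026-05-23 through 2026-05-27, 2026-05-31 through 2026-06-07.
B but not A: 2026-05-10 through 2026-05-18.
Combining gives A △ B.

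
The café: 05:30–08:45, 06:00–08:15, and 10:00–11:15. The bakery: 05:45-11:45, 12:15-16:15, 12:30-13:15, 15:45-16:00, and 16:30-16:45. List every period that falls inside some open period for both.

First set merges to 05:30–08:45, 10:00–11:15.
Second set merges to 05:45–11:45, 12:15–16:15, 16:30–16:45.
05:30–08:45 ∩ B → 05:45–08:45.
10:00–11:15 ∩ B → 10:00–11:15.

05:45–08:45, 10:00–11:15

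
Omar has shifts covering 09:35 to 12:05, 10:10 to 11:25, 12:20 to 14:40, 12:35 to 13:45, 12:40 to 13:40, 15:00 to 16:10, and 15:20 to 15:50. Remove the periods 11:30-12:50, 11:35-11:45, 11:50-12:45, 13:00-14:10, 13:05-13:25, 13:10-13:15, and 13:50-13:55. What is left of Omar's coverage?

09:35–11:30, 12:50–13:00, 14:10–14:40, 15:00–16:10

Merge the first list: 09:35–12:05, 12:20–14:40, 15:00–16:10.
Merge the second list: 11:30–12:50, 13:00–14:10.
09:35–12:05 \ B = 09:35–11:30.
12:20–14:40 \ B = 12:50–13:00, 14:10–14:40.
15:00–16:10: nothing removed.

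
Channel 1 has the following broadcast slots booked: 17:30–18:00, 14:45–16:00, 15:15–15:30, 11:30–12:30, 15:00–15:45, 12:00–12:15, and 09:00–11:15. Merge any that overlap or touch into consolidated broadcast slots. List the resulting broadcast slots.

09:00–11:15, 11:30–12:30, 14:45–16:00, 17:30–18:00

Sort by start: 09:00–11:15, 11:30–12:30, 12:00–12:15, 14:45–16:00, 15:00–15:45, 15:15–15:30, 17:30–18:00.
11:30–12:30 is disjoint → start new block.
12:00–12:15 overlaps/touches 11:30–12:30 → extend to 11:30–12:30.
14:45–16:00 is disjoint → start new block.
15:00–15:45 overlaps/touches 14:45–16:00 → extend to 14:45–16:00.
15:15–15:30 overlaps/touches 14:45–16:00 → extend to 14:45–16:00.
17:30–18:00 is disjoint → start new block.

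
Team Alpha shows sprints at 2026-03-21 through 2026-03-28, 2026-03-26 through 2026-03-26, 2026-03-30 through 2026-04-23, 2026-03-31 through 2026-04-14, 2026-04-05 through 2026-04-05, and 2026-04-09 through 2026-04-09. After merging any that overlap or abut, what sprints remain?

2026-03-21 through 2026-03-28, 2026-03-30 through 2026-04-23

2026-03-26 through 2026-03-26 overlaps/touches 2026-03-21 through 2026-03-28 → extend to 2026-03-21 through 2026-03-28.
2026-03-30 through 2026-04-23 is disjoint → start new block.
2026-03-31 through 2026-04-14 overlaps/touches 2026-03-30 through 2026-04-23 → extend to 2026-03-30 through 2026-04-23.
2026-04-05 through 2026-04-05 overlaps/touches 2026-03-30 through 2026-04-23 → extend to 2026-03-30 through 2026-04-23.
2026-04-09 through 2026-04-09 overlaps/touches 2026-03-30 through 2026-04-23 → extend to 2026-03-30 through 2026-04-23.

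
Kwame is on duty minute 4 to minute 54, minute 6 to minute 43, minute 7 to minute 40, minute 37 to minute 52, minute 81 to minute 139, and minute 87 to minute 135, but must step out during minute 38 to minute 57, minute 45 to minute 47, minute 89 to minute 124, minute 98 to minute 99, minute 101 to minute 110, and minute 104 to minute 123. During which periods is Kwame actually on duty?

minute 4 to minute 38, minute 81 to minute 89, minute 124 to minute 139

Merge the first list: minute 4 to minute 54, minute 81 to minute 139.
Merge the second list: minute 38 to minute 57, minute 89 to minute 124.
minute 4 to minute 54 with B removed leaves minute 4 to minute 38.
minute 81 to minute 139 with B removed leaves minute 81 to minute 89, minute 124 to minute 139.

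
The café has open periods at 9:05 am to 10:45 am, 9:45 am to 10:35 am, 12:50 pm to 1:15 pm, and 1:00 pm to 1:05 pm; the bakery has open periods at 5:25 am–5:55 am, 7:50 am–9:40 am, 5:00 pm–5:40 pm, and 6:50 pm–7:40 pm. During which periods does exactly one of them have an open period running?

A, merged: 9:05 am-10:45 am, 12:50 pm-1:15 pm.
Only in the first: 9:40 am-10:45 am, 12:50 pm-1:15 pm.
Only in the second: 5:25 am-5:55 am, 7:50 am-9:05 am, 5:00 pm-5:40 pm, 6:50 pm-7:40 pm.
Together these are the periods covered by exactly one.

5:25 am-5:55 am, 7:50 am-9:05 am, 9:40 am-10:45 am, 12:50 pm-1:15 pm, 5:00 pm-5:40 pm, 6:50 pm-7:40 pm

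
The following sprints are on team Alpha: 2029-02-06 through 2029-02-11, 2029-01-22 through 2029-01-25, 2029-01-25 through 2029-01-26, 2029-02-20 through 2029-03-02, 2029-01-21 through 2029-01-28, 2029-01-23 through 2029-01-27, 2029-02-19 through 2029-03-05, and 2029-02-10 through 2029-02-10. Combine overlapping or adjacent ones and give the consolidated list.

Sort by start: 2029-01-21 through 2029-01-28, 2029-01-22 through 2029-01-25, 2029-01-23 through 2029-01-27, 2029-01-25 through 2029-01-26, 2029-02-06 through 2029-02-11, 2029-02-10 through 2029-02-10, 2029-02-19 through 2029-03-05, 2029-02-20 through 2029-03-02.
2029-01-22 through 2029-01-25 overlaps/touches 2029-01-21 through 2029-01-28 → extend to 2029-01-21 through 2029-01-28.
2029-01-23 through 2029-01-27 overlaps/touches 2029-01-21 through 2029-01-28 → extend to 2029-01-21 through 2029-01-28.
2029-01-25 through 2029-01-26 overlaps/touches 2029-01-21 through 2029-01-28 → extend to 2029-01-21 through 2029-01-28.
2029-02-06 through 2029-02-11 is disjoint → start new block.
2029-02-10 through 2029-02-10 overlaps/touches 2029-02-06 through 2029-02-11 → extend to 2029-02-06 through 2029-02-11.
2029-02-19 through 2029-03-05 is disjoint → start new block.
2029-02-20 through 2029-03-02 overlaps/touches 2029-02-19 through 2029-03-05 → extend to 2029-02-19 through 2029-03-05.

2029-01-21 through 2029-01-28, 2029-02-06 through 2029-02-11, 2029-02-19 through 2029-03-05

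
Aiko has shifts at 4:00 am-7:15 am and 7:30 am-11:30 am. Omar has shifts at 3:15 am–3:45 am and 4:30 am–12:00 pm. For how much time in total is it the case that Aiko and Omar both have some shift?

A ∩ B = 4:30 am–7:15 am, 7:30 am–11:30 am.
Total: 2 h 45 min + 4 h = 6 h 45 min.

6 h 45 min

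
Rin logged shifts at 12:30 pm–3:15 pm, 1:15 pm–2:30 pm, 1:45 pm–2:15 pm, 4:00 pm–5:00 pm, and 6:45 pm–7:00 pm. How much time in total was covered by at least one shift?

Merged: 12:30 pm–3:15 pm, 4:00 pm–5:00 pm, 6:45 pm–7:00 pm.
Lengths: 2 h 45 min + 1 h + 15 min = 4 h.

4 h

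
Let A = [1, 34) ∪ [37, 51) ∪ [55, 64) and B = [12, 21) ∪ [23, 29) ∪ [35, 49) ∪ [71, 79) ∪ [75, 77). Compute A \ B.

Second set merges to [12, 21), [23, 29), [35, 49), [71, 79).
[1, 34) minus B → [1, 12), [21, 23), [29, 34).
[37, 51) minus B → [49, 51).
[55, 64): no B overlap → unchanged.

[1, 12) ∪ [21, 23) ∪ [29, 34) ∪ [49, 51) ∪ [55, 64)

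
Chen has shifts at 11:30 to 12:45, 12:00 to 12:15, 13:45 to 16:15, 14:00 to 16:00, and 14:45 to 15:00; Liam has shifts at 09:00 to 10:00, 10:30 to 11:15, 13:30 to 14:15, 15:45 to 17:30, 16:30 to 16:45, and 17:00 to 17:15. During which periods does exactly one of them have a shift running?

Merge the first list: 11:30-12:45, 13:45-16:15.
Merge the second list: 09:00-10:00, 10:30-11:15, 13:30-14:15, 15:45-17:30.
Only in the first: 11:30-12:45, 14:15-15:45.
Only in the second: 09:00-10:00, 10:30-11:15, 13:30-13:45, 16:15-17:30.
Together these are the periods covered by exactly one.

09:00-10:00, 10:30-11:15, 11:30-12:45, 13:30-13:45, 14:15-15:45, 16:15-17:30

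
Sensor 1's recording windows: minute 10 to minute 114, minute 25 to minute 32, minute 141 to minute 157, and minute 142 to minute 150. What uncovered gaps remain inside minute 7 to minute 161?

After merging, the occupied span is minute 10 to minute 114, minute 141 to minute 157.
Gaps within minute 7 to minute 161: minute 7 to minute 10, minute 114 to minute 141, minute 157 to minute 161.

minute 7 to minute 10, minute 114 to minute 141, minute 157 to minute 161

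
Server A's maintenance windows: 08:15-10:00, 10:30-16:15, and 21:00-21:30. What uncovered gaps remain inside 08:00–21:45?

After merging, the occupied span is 08:15–10:00, 10:30–16:15, 21:00–21:30.
Uncovered inside 08:00–21:45: 08:00–08:15, 10:00–10:30, 16:15–21:00, 21:30–21:45.

08:00–08:15, 10:00–10:30, 16:15–21:00, 21:30–21:45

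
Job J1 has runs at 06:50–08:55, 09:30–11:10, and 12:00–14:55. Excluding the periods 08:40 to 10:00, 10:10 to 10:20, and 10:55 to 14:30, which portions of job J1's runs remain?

06:50-08:55 \ B = 06:50-08:40.
09:30-11:10 \ B = 10:00-10:10, 10:20-10:55.
12:00-14:55 \ B = 14:30-14:55.

06:50-08:40, 10:00-10:10, 10:20-10:55, 14:30-14:55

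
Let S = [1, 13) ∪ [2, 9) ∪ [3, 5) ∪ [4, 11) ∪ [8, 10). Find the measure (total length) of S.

12

Merged: [1, 13).
Length: 12.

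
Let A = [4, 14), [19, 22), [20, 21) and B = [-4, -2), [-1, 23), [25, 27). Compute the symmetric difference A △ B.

First set merges to [4, 14), [19, 22).
A \ B = none.
B \ A = [-4, -2), [-1, 4), [14, 19), [22, 23), [25, 27).
Union of the two gives the symmetric difference.

[-4, -2) ∪ [-1, 4) ∪ [14, 19) ∪ [22, 23) ∪ [25, 27)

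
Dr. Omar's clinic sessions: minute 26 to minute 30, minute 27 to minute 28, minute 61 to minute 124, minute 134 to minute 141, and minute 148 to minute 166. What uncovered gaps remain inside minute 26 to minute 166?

minute 30 to minute 61, minute 124 to minute 134, minute 141 to minute 148

After merging, the occupied span is minute 26 to minute 30, minute 61 to minute 124, minute 134 to minute 141, minute 148 to minute 166.
Complement within minute 26 to minute 166: minute 30 to minute 61, minute 124 to minute 134, minute 141 to minute 148.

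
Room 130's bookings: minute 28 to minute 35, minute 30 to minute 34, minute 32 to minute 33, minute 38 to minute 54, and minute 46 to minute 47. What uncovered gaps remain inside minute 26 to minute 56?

The merged coverage is minute 28 to minute 35, minute 38 to minute 54.
Complement within minute 26 to minute 56: minute 26 to minute 28, minute 35 to minute 38, minute 54 to minute 56.

minute 26 to minute 28, minute 35 to minute 38, minute 54 to minute 56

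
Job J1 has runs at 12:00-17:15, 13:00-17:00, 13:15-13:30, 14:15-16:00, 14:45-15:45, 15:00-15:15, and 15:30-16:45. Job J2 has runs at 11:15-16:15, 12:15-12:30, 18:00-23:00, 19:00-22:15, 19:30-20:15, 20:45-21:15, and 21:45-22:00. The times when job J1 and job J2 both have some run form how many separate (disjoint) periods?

Merge the first list: 12:00-17:15.
Merge the second list: 11:15-16:15, 18:00-23:00.
A ∩ B = 12:00-16:15.
That is 1 disjoint piece.

1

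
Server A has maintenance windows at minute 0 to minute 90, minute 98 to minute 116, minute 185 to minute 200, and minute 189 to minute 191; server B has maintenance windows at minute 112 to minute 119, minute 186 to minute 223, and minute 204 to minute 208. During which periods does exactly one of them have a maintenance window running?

A, merged: minute 0 to minute 90, minute 98 to minute 116, minute 185 to minute 200.
B, merged: minute 112 to minute 119, minute 186 to minute 223.
A \ B = minute 0 to minute 90, minute 98 to minute 112, minute 185 to minute 186.
B \ A = minute 116 to minute 119, minute 200 to minute 223.
Union of the two gives the symmetric difference.

minute 0 to minute 90, minute 98 to minute 112, minute 116 to minute 119, minute 185 to minute 186, minute 200 to minute 223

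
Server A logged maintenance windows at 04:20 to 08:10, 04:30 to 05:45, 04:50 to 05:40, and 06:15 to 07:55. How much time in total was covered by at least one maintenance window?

Merged: 04:20–08:10.
Length: 3 h 50 min.

3 h 50 min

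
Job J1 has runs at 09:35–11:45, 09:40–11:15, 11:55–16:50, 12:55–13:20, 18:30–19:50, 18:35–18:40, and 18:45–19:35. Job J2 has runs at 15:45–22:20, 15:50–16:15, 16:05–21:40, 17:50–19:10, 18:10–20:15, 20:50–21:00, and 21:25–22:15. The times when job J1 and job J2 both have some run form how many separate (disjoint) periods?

A, merged: 09:35-11:45, 11:55-16:50, 18:30-19:50.
B, merged: 15:45-22:20.
A ∩ B = 15:45-16:50, 18:30-19:50.
That is 2 disjoint pieces.

2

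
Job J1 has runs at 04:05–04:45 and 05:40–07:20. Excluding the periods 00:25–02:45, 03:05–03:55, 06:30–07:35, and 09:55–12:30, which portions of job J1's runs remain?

04:05–04:45 is untouched.
05:40–07:20 with B removed leaves 05:40–06:30.

04:05–04:45, 05:40–06:30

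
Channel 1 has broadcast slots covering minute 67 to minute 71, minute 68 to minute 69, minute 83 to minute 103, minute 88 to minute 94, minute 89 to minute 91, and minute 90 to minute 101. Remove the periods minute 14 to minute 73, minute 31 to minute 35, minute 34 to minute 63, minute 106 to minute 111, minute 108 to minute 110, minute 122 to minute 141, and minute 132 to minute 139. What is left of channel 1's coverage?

minute 83 to minute 103

First set merges to minute 67 to minute 71, minute 83 to minute 103.
Second set merges to minute 14 to minute 73, minute 106 to minute 111, minute 122 to minute 141.
minute 67 to minute 71 lies entirely inside B → drops out.
minute 83 to minute 103 is untouched.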